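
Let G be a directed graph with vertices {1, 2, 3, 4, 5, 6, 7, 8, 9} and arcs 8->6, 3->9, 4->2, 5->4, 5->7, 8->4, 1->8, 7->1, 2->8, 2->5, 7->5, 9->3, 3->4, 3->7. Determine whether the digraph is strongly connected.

No

There is no directed path from 4 to 3, so the graph is not strongly connected.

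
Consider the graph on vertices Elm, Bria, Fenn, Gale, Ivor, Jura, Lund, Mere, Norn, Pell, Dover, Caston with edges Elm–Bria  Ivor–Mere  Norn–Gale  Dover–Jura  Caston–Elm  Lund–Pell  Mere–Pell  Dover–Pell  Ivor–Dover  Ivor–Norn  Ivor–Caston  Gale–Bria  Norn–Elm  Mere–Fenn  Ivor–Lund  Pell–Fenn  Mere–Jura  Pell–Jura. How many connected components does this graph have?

1

Starting from Elm we can reach Elm, Bria, Fenn, Gale, Ivor, Jura, Lund, Mere, Norn, Pell, Dover, Caston. That is one component of size 12.
Total: 1 component.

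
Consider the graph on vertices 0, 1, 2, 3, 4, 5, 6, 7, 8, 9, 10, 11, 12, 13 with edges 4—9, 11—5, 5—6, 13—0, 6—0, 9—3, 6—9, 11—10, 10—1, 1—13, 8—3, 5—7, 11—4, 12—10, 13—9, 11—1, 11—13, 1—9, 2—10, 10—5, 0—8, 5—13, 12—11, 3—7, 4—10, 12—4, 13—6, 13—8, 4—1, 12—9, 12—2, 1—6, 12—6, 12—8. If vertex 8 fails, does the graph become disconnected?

Deleting 8 leaves 1 component (was 1) (its neighbors 0, 3, 12, 13 remain connected to each other), so 8 is not a cut vertex.

No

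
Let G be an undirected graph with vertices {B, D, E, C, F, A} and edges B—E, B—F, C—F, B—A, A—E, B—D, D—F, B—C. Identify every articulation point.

Removing B increases the component count from 1 to 2, so B is a cut vertex.
By contrast removing F leaves 1 component; it is not a cut vertex. No other vertex is a cut vertex either.

B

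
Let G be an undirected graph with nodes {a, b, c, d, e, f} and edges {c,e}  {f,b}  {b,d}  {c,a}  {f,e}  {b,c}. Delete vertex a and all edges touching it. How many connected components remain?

With a gone, the remaining components are: {b, c, d, e, f}.
That is 1 component.

1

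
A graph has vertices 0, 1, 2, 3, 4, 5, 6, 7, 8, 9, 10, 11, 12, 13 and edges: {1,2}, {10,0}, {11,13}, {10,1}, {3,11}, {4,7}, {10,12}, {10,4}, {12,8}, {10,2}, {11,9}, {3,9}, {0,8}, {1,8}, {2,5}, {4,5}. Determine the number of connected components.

3

6 is isolated — a component by itself.
Starting from 3 we can reach 3, 9, 11, 13. That is one component of size 4.
Starting from 0 we can reach 0, 1, 2, 4, 5, 7, 8, 10, 12. That is one component of size 9.
Total: 3 components.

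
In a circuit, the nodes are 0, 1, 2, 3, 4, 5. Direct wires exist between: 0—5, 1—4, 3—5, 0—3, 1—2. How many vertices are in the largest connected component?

Starting from 1 we can reach 1, 2, 4. That is one component of size 3.
Starting from 0 we can reach 0, 3, 5. That is one component of size 3.
The largest has 3 vertices.

3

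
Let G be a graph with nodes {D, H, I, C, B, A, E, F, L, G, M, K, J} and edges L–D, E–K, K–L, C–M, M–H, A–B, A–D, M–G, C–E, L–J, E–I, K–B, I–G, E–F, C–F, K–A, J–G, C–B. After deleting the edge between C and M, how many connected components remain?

C and M are still connected via C-E-I-G-M, so the component count stays at 1.

1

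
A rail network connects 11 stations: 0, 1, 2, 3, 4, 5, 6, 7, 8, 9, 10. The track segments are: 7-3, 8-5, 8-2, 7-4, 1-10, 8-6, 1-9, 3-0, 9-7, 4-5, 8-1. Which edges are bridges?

0-3, 1-10, 2-8, 3-7, 6-8

The edges on the cycle 8-1-9-7-4-5-8 are not bridges since each lies on that cycle.
But removing 0-3 disconnects 0 from 3; removing 7-3 disconnects 7 from 3; removing 10-1 disconnects 10 from 1; removing 8-6 disconnects 8 from 6 — these are bridges.
In total 5 edges are bridges.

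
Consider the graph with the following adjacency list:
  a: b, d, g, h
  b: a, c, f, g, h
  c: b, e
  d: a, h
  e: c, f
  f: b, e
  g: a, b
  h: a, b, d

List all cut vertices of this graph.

Removing b increases the component count from 1 to 2, so b is a cut vertex.
By contrast removing f leaves 1 component; it is not a cut vertex. No other vertex is a cut vertex either.

b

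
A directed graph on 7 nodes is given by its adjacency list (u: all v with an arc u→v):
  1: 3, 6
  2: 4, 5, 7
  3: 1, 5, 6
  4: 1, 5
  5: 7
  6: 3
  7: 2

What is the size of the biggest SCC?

7

{1, 2, 3, 4, 5, 6, 7} are all mutually reachable — one SCC of size 7.
The largest has 7 vertices.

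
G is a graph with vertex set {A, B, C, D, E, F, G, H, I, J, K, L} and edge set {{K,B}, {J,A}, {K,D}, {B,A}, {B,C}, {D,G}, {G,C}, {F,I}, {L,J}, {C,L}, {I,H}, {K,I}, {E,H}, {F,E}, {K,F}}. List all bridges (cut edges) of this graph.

none

The edges on the cycle K-F-E-H-I-K are not bridges since each lies on that cycle.
Every edge lies on some cycle, so there are no bridges.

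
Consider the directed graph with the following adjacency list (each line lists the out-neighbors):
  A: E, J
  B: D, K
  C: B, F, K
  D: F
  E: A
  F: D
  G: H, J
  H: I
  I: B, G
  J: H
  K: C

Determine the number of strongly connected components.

4

{G, H, I, J} are all mutually reachable — one SCC of size 4.
{B, C, K} are all mutually reachable — one SCC of size 3.
{A, E} are all mutually reachable — one SCC of size 2.
{D, F} are all mutually reachable — one SCC of size 2.
That gives 4 strongly connected components.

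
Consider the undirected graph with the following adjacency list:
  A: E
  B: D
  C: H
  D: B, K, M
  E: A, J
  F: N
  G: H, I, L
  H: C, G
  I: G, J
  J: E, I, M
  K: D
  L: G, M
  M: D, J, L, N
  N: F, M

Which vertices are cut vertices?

D, E, G, H, J, M, N

Removing D increases the component count from 1 to 3, so D is a cut vertex.
Removing E increases the component count from 1 to 2, so E is a cut vertex.
Removing G increases the component count from 1 to 2, so G is a cut vertex.
Likewise H, J, M, N are cut vertices.
By contrast removing L leaves 1 component; it is not a cut vertex. No other vertex is a cut vertex either.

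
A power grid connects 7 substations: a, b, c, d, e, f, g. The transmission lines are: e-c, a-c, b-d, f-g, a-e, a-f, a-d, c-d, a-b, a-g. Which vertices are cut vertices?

a

Removing a increases the component count from 1 to 2, so a is a cut vertex.
By contrast removing b leaves 1 component; it is not a cut vertex. No other vertex is a cut vertex either.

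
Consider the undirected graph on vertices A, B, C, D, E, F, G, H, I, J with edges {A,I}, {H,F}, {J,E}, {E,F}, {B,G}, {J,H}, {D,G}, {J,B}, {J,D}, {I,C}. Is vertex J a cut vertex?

Deleting J raises the number of components from 2 to 3, so J is a cut vertex.

Yes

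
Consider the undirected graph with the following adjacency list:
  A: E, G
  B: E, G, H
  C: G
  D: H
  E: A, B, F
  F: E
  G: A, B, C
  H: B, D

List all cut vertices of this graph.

B, E, G, H

Removing B increases the component count from 1 to 2, so B is a cut vertex.
Removing E increases the component count from 1 to 2, so E is a cut vertex.
Removing G increases the component count from 1 to 2, so G is a cut vertex.
Likewise H is a cut vertex.
By contrast removing D leaves 1 component; it is not a cut vertex. No other vertex is a cut vertex either.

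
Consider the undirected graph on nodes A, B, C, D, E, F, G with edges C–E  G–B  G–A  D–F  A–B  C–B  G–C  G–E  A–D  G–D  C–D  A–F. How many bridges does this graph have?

0

The edges on the cycle G-A-B-G are not bridges since each lies on that cycle.
Every edge lies on some cycle, so there are no bridges.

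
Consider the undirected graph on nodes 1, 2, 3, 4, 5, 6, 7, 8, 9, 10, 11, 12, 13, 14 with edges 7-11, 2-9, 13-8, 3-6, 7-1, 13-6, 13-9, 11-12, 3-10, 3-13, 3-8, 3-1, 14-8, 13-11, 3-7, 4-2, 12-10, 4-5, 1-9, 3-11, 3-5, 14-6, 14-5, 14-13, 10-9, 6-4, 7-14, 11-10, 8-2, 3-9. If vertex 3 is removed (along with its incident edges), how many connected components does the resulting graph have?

With 3 gone, the remaining components are: {1, 2, 4, 5, 6, 7, 8, 9, 10, 11, 12, 13, 14}.
That is 1 component.

1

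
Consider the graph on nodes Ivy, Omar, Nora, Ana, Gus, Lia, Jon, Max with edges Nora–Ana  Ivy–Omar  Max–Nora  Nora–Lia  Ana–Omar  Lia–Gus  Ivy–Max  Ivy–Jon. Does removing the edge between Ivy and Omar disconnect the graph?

No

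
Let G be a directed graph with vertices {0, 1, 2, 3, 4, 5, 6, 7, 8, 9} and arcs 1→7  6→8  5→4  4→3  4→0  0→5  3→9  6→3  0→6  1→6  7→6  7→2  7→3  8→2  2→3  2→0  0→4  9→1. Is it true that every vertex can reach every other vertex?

Yes

From 6 we can reach every vertex (0, 1, 2, 3, 4, 5, 6, 7, 8, 9), and every vertex can reach 6 (0, 1, 2, 3, 4, 5, 6, 7, 8, 9). So the whole graph is one strongly connected component.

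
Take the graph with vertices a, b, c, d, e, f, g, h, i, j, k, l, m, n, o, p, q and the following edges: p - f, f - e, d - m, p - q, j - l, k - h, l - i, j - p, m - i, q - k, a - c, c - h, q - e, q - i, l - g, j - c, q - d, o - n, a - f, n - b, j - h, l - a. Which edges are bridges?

The edges on the cycle j-l-a-c-h-j are not bridges since each lies on that cycle.
But removing o - n disconnects o from n; removing g - l disconnects g from l; removing b - n disconnects b from n — these are bridges.

b-n, g-l, n-o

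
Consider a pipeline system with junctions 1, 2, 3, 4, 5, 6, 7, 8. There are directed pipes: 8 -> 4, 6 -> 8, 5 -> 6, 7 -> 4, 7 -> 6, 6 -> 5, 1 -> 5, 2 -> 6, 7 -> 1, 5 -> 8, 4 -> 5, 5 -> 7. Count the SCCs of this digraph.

3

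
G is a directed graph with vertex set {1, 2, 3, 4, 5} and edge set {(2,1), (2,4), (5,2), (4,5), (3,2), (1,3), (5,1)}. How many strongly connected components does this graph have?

1

{1, 2, 3, 4, 5} are all mutually reachable — one SCC of size 5.
That gives 1 strongly connected component.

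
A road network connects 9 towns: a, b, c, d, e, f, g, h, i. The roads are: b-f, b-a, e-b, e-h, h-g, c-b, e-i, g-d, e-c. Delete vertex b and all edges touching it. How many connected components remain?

With b gone, the remaining components are: {a}; {f}; {c, d, e, g, h, i}.
That is 3 components.

3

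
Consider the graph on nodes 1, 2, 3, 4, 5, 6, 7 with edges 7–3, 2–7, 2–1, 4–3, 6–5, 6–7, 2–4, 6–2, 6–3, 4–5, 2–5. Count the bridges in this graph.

1

The edges on the cycle 6-2-4-3-6 are not bridges since each lies on that cycle.
But removing 1–2 disconnects 1 from 2 — this is a bridge.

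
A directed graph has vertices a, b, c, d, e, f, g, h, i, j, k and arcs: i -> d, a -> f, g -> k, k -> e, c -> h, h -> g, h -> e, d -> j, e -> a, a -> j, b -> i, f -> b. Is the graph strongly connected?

No

There is no directed path from f to k, so the graph is not strongly connected.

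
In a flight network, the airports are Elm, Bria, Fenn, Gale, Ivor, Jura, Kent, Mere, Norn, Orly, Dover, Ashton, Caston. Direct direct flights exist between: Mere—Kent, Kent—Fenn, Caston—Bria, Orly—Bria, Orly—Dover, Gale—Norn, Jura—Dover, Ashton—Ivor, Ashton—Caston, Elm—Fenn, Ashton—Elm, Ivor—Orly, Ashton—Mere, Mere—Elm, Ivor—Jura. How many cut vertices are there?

1

Removing Ashton increases the component count from 2 to 3, so Ashton is a cut vertex.
By contrast removing Caston leaves 2 components; it is not a cut vertex. No other vertex is a cut vertex either.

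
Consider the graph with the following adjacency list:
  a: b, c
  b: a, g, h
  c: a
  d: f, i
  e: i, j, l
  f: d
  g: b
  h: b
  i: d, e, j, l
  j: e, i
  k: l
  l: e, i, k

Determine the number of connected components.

Starting from a we can reach a, b, c, g, h. That is one component of size 5.
Starting from d we can reach d, e, f, i, j, k, l. That is one component of size 7.
Total: 2 components.

2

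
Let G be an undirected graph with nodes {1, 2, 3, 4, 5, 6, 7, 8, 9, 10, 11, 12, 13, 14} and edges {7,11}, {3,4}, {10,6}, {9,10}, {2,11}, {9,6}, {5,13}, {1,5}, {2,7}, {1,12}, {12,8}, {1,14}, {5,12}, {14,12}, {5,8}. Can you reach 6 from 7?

The component containing 7 is {2, 7, 11}, and 6 is not in it.

No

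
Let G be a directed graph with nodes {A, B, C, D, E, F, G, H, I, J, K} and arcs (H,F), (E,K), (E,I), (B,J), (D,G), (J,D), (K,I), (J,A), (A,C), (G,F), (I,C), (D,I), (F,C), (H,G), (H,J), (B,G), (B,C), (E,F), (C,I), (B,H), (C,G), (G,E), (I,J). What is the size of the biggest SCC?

{A, C, D, E, F, G, I, J, K} are all mutually reachable — one SCC of size 9.
{B} is an SCC by itself.
{H} is an SCC by itself.
The largest has 9 vertices.

9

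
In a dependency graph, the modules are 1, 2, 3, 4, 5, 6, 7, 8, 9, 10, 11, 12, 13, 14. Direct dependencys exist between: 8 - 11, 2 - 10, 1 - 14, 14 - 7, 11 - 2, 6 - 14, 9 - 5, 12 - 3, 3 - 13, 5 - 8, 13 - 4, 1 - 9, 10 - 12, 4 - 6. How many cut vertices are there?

1

Removing 14 increases the component count from 1 to 2, so 14 is a cut vertex.
By contrast removing 10 leaves 1 component; it is not a cut vertex. No other vertex is a cut vertex either.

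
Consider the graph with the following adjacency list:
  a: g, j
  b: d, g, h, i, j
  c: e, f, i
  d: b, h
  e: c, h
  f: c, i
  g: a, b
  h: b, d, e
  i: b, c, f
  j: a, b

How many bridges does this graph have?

0

The edges on the cycle b-j-a-g-b are not bridges since each lies on that cycle.
Every edge lies on some cycle, so there are no bridges.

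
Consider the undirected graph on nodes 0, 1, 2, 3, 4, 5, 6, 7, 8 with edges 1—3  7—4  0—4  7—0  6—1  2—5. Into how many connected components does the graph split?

4

8 is isolated — a component by itself.
Starting from 2 we can reach 2, 5. That is one component of size 2.
Starting from 0 we can reach 0, 4, 7. That is one component of size 3.
Starting from 1 we can reach 1, 3, 6. That is one component of size 3.
Total: 4 components.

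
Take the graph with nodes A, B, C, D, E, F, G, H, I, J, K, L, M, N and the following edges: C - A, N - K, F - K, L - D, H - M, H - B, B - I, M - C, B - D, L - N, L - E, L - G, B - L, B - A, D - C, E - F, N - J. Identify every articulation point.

B, L, N

Removing B increases the component count from 1 to 2, so B is a cut vertex.
Removing L increases the component count from 1 to 3, so L is a cut vertex.
Removing N increases the component count from 1 to 2, so N is a cut vertex.
By contrast removing E leaves 1 component; it is not a cut vertex. No other vertex is a cut vertex either.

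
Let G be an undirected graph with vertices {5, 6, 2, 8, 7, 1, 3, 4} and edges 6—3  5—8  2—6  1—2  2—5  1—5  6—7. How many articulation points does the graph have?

3

Removing 2 increases the component count from 2 to 3, so 2 is a cut vertex.
Removing 5 increases the component count from 2 to 3, so 5 is a cut vertex.
Removing 6 increases the component count from 2 to 4, so 6 is a cut vertex.
By contrast removing 1 leaves 2 components; it is not a cut vertex. No other vertex is a cut vertex either.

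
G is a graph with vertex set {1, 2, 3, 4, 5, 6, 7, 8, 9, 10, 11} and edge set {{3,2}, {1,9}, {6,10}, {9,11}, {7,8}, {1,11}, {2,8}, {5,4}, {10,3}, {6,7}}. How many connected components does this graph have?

Starting from 4 we can reach 4, 5. That is one component of size 2.
Starting from 1 we can reach 1, 9, 11. That is one component of size 3.
Starting from 2 we can reach 2, 3, 6, 7, 8, 10. That is one component of size 6.
Total: 3 components.

3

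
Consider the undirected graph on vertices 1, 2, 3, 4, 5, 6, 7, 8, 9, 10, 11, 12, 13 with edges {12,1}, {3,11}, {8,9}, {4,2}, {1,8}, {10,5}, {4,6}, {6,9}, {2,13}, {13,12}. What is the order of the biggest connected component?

7 is isolated — a component by itself.
Starting from 3 we can reach 3, 11. That is one component of size 2.
Starting from 5 we can reach 5, 10. That is one component of size 2.
Starting from 1 we can reach 1, 2, 4, 6, 8, 9, 12, 13. That is one component of size 8.
The largest has 8 vertices.

8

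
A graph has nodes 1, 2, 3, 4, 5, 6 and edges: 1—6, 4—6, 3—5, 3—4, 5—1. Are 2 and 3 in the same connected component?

No

The component containing 2 is {2}, and 3 is not in it.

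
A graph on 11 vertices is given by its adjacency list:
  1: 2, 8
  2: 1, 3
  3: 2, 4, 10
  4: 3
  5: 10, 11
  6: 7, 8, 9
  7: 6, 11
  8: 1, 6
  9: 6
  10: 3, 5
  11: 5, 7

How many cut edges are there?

The edges on the cycle 8-1-2-3-10-5-11-7-6-8 are not bridges since each lies on that cycle.
But removing 6-9 disconnects 6 from 9; removing 4-3 disconnects 4 from 3 — these are bridges.
That makes 2 bridges.

2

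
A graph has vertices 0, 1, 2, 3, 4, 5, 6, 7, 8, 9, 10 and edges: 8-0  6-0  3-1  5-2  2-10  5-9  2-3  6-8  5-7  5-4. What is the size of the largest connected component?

8

Starting from 0 we can reach 0, 6, 8. That is one component of size 3.
Starting from 1 we can reach 1, 2, 3, 4, 5, 7, 9, 10. That is one component of size 8.
The largest has 8 vertices.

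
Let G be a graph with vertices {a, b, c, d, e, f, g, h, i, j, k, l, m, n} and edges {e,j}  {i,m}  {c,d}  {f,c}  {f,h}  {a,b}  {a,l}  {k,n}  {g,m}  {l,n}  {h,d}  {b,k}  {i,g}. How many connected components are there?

4

Starting from e we can reach e, j. That is one component of size 2.
Starting from g we can reach g, i, m. That is one component of size 3.
Starting from c we can reach c, d, f, h. That is one component of size 4.
Starting from a we can reach a, b, k, l, n. That is one component of size 5.
Total: 4 components.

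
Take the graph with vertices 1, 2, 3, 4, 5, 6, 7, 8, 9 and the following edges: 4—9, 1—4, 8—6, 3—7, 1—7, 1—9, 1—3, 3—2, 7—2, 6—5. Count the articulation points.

2

Removing 1 increases the component count from 2 to 3, so 1 is a cut vertex.
Removing 6 increases the component count from 2 to 3, so 6 is a cut vertex.
By contrast removing 7 leaves 2 components; it is not a cut vertex. No other vertex is a cut vertex either.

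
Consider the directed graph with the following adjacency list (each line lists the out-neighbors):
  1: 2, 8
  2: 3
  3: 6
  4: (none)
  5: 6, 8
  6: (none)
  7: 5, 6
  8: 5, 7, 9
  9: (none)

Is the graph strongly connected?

No

There is no directed path from 1 to 4, so the graph is not strongly connected.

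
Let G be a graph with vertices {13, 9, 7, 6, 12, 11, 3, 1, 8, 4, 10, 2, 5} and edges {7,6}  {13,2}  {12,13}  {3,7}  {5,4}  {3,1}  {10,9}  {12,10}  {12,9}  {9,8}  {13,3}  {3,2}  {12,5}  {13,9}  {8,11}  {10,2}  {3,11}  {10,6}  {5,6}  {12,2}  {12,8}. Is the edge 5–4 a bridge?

Yes

Removing 5–4 leaves no path between 5 and 4: the component count goes from 1 to 2. So it is a bridge.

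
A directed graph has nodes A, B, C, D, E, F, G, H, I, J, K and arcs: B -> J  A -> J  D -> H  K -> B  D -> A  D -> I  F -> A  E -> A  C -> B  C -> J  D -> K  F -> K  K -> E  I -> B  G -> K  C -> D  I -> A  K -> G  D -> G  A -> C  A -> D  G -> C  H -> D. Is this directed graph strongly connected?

No

There is no directed path from C to F, so the graph is not strongly connected.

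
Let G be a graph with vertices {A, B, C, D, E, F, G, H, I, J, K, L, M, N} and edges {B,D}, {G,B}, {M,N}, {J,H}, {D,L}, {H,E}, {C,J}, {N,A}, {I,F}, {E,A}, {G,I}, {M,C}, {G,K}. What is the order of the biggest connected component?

7

Starting from B we can reach B, D, F, G, I, K, L. That is one component of size 7.
Starting from A we can reach A, C, E, H, J, M, N. That is one component of size 7.
The largest has 7 vertices.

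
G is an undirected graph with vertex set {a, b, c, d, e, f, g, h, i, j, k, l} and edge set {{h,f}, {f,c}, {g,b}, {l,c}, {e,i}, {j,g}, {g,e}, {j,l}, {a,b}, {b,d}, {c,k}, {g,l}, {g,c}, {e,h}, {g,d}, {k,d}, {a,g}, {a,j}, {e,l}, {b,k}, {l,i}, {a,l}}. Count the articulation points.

0

Removing j, for instance, still leaves 1 component. No single vertex removal increases the component count — the graph has no articulation points.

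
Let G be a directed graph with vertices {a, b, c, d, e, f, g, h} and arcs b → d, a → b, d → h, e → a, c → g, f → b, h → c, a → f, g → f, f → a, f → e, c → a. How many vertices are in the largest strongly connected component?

{a, b, c, d, e, f, g, h} are all mutually reachable — one SCC of size 8.
The largest has 8 vertices.

8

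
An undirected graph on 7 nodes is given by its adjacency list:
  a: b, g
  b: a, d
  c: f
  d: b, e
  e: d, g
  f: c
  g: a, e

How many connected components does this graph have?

Starting from c we can reach c, f. That is one component of size 2.
Starting from a we can reach a, b, d, e, g. That is one component of size 5.
Total: 2 components.

2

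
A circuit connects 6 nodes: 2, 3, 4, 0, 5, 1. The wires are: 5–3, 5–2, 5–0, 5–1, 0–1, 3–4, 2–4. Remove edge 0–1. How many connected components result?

0 and 1 are still connected via 0-5-1, so the component count stays at 1.

1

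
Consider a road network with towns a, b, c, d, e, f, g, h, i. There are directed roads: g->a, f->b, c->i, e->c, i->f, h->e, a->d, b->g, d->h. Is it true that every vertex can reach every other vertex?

Yes

From f we can reach every vertex (a, b, c, d, e, f, g, h, i), and every vertex can reach f (a, b, c, d, e, f, g, h, i). So the whole graph is one strongly connected component.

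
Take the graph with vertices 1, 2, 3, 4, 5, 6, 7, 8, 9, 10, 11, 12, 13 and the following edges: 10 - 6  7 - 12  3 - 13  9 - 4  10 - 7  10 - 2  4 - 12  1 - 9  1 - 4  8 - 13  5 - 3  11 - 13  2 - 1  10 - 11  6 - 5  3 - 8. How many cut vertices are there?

Removing 10 increases the component count from 1 to 2, so 10 is a cut vertex.
By contrast removing 1 leaves 1 component; it is not a cut vertex. No other vertex is a cut vertex either.

1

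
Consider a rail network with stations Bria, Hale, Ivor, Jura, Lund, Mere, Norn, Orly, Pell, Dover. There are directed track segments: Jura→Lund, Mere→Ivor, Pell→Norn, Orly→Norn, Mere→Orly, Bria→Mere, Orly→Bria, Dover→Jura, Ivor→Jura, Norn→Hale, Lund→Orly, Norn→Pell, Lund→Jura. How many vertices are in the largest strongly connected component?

6

{Bria, Ivor, Jura, Lund, Mere, Orly} are all mutually reachable — one SCC of size 6.
{Norn, Pell} are all mutually reachable — one SCC of size 2.
{Dover} is an SCC by itself.
{Hale} is an SCC by itself.
The largest has 6 vertices.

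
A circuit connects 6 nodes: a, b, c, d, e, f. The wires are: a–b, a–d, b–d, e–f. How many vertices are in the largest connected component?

3

c is isolated — a component by itself.
Starting from e we can reach e, f. That is one component of size 2.
Starting from a we can reach a, b, d. That is one component of size 3.
The largest has 3 vertices.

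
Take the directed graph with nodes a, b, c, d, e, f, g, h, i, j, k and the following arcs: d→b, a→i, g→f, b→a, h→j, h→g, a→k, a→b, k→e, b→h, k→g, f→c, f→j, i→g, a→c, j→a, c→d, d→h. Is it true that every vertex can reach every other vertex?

No

There is no directed path from e to h, so the graph is not strongly connected.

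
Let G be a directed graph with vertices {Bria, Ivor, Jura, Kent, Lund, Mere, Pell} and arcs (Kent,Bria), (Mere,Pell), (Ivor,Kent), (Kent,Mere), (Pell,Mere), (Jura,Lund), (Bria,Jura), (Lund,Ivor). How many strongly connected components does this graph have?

{Bria, Ivor, Jura, Kent, Lund} are all mutually reachable — one SCC of size 5.
{Mere, Pell} are all mutually reachable — one SCC of size 2.
That gives 2 strongly connected components.

2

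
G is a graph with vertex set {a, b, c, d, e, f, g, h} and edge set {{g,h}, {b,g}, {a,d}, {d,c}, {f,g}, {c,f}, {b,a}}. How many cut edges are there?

1

The edges on the cycle b-a-d-c-f-g-b are not bridges since each lies on that cycle.
But removing g—h disconnects g from h — this is a bridge.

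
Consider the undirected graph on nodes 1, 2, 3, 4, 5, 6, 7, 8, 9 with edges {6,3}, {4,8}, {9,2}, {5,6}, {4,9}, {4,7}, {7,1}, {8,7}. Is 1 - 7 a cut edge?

Removing 1 - 7 leaves no path between 1 and 7: the component count goes from 2 to 3. So it is a bridge.

Yes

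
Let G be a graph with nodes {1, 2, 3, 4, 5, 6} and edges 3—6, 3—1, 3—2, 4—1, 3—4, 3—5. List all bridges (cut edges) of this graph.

2-3, 3-5, 3-6

The edges on the cycle 3-4-1-3 are not bridges since each lies on that cycle.
But removing 3—2 disconnects 3 from 2; removing 3—5 disconnects 3 from 5; removing 3—6 disconnects 3 from 6 — these are bridges.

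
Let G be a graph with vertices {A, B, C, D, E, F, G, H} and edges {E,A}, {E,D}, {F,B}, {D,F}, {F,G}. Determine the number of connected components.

H is isolated — a component by itself.
C is isolated — a component by itself.
Starting from A we can reach A, B, D, E, F, G. That is one component of size 6.
Total: 3 components.

3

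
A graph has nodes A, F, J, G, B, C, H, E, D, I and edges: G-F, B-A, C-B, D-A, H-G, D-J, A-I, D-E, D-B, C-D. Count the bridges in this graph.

5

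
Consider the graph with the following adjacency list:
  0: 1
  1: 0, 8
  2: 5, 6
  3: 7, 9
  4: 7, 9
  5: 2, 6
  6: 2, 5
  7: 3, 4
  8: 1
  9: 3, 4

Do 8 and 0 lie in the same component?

From 8 we can reach 0, 1, 8, which includes 0.

Yes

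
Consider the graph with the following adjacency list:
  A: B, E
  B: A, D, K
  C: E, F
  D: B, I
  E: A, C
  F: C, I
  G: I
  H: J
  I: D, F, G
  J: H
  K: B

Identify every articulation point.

Removing B increases the component count from 2 to 3, so B is a cut vertex.
Removing I increases the component count from 2 to 3, so I is a cut vertex.
By contrast removing E leaves 2 components; it is not a cut vertex. No other vertex is a cut vertex either.

B, I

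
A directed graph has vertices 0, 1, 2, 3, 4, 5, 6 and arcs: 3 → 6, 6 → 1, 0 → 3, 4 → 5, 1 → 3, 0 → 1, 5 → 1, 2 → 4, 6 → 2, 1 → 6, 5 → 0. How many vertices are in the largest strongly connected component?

{0, 1, 2, 3, 4, 5, 6} are all mutually reachable — one SCC of size 7.
The largest has 7 vertices.

7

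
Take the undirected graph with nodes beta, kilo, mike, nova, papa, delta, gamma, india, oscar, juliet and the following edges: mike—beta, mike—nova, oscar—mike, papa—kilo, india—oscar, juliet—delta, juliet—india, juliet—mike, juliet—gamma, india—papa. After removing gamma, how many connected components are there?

With gamma gone, the remaining components are: {beta, kilo, mike, nova, papa, delta, india, oscar, juliet}.
That is 1 component.

1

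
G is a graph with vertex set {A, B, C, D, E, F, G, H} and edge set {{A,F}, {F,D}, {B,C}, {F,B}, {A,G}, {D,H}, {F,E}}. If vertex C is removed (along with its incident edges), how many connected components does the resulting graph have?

With C gone, the remaining components are: {A, B, D, E, F, G, H}.
That is 1 component.

1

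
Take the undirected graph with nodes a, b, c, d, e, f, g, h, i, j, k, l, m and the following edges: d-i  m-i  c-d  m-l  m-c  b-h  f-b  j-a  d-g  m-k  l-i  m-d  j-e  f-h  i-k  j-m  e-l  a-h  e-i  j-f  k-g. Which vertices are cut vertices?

Removing j increases the component count from 1 to 2, so j is a cut vertex.
By contrast removing e leaves 1 component; it is not a cut vertex. No other vertex is a cut vertex either.

j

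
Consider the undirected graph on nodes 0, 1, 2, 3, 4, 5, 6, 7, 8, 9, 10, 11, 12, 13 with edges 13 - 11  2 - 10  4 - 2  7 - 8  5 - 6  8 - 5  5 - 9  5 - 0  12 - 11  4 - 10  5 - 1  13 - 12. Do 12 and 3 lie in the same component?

No

The component containing 12 is {11, 12, 13}, and 3 is not in it.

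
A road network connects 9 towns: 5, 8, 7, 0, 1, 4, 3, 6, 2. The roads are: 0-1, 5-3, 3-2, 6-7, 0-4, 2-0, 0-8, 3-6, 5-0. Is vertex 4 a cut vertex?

Deleting 4 leaves 1 component (was 1), so 4 is not a cut vertex.

No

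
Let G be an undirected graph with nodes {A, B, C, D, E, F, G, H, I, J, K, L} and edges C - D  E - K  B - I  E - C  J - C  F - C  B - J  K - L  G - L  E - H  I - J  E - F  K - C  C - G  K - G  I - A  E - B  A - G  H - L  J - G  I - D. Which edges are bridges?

The edges on the cycle E-K-L-H-E are not bridges since each lies on that cycle.
Every edge lies on some cycle, so there are no bridges.

none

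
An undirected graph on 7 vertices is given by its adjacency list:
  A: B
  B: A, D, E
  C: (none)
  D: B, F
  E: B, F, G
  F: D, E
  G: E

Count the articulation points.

Removing B increases the component count from 2 to 3, so B is a cut vertex.
Removing E increases the component count from 2 to 3, so E is a cut vertex.
By contrast removing A leaves 2 components; it is not a cut vertex. No other vertex is a cut vertex either.

2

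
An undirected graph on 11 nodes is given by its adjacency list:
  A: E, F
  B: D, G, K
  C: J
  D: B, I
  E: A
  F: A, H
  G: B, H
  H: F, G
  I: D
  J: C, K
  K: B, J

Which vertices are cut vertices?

A, B, D, F, G, H, J, K

Removing A increases the component count from 1 to 2, so A is a cut vertex.
Removing B increases the component count from 1 to 3, so B is a cut vertex.
Removing D increases the component count from 1 to 2, so D is a cut vertex.
Likewise F, G, H, J, K are cut vertices.
By contrast removing I leaves 1 component; it is not a cut vertex. No other vertex is a cut vertex either.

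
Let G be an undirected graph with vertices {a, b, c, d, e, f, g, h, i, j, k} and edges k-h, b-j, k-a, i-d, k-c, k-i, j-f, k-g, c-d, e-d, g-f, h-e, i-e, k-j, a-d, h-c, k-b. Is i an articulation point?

Deleting i leaves 1 component (was 1) (its neighbors d, e, k remain connected to each other), so i is not a cut vertex.

No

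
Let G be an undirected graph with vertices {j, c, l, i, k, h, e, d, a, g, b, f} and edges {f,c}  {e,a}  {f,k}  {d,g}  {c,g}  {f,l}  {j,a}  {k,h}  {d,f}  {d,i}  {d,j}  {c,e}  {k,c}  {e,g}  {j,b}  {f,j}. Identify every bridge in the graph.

b-j, d-i, f-l, h-k

The edges on the cycle c-e-g-c are not bridges since each lies on that cycle.
But removing k—h disconnects k from h; removing l—f disconnects l from f; removing d—i disconnects d from i; removing b—j disconnects b from j — these are bridges.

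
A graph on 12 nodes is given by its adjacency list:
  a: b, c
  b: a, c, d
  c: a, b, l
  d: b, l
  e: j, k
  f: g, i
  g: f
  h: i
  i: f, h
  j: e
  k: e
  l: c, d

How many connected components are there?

3

Starting from e we can reach e, j, k. That is one component of size 3.
Starting from f we can reach f, g, h, i. That is one component of size 4.
Starting from a we can reach a, b, c, d, l. That is one component of size 5.
Total: 3 components.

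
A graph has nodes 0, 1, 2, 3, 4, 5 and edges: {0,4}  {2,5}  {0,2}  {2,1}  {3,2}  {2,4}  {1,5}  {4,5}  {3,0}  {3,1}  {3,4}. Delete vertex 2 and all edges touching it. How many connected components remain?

With 2 gone, the remaining components are: {0, 1, 3, 4, 5}.
That is 1 component.

1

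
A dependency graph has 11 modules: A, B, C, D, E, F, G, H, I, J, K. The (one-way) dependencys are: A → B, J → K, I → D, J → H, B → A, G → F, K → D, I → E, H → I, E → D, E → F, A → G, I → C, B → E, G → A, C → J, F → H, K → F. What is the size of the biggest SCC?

{C, E, F, H, I, J, K} are all mutually reachable — one SCC of size 7.
{A, B, G} are all mutually reachable — one SCC of size 3.
{D} is an SCC by itself.
The largest has 7 vertices.

7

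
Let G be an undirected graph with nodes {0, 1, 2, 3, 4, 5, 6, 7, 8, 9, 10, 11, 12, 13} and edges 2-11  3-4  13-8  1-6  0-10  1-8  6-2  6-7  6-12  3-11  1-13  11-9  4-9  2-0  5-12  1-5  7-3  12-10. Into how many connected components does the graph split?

1

Starting from 0 we can reach 0, 1, 2, 3, 4, 5, 6, 7, 8, 9, 10, 11, 12, 13. That is one component of size 14.
Total: 1 component.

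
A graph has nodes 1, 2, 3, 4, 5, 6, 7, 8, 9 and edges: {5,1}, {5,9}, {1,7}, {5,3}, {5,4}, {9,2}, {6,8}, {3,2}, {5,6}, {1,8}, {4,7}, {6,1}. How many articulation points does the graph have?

Removing 5 increases the component count from 1 to 2, so 5 is a cut vertex.
By contrast removing 7 leaves 1 component; it is not a cut vertex. No other vertex is a cut vertex either.

1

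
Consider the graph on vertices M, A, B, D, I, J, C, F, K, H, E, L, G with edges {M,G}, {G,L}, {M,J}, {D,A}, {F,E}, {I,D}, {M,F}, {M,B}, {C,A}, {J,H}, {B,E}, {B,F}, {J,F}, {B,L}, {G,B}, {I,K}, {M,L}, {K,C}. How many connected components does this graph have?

2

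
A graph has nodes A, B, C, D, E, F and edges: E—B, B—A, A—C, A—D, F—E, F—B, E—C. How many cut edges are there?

The edges on the cycle E-B-A-C-E are not bridges since each lies on that cycle.
But removing D—A disconnects D from A — this is a bridge.

1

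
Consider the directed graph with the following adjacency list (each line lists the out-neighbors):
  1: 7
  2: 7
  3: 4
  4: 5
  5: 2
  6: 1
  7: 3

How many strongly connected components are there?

{2, 3, 4, 5, 7} are all mutually reachable — one SCC of size 5.
{1} is an SCC by itself.
{6} is an SCC by itself.
That gives 3 strongly connected components.

3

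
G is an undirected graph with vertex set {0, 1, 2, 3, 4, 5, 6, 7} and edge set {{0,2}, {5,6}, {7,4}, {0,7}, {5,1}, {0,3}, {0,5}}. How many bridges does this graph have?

7

removing 7 - 4 disconnects 7 from 4; removing 6 - 5 disconnects 6 from 5; removing 3 - 0 disconnects 3 from 0; removing 1 - 5 disconnects 1 from 5 — these are bridges.
In total 7 edges are bridges.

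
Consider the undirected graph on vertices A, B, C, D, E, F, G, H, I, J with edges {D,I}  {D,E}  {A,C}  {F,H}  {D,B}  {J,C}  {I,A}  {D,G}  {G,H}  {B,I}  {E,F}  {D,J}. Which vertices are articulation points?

D

Removing D increases the component count from 1 to 2, so D is a cut vertex.
By contrast removing J leaves 1 component; it is not a cut vertex. No other vertex is a cut vertex either.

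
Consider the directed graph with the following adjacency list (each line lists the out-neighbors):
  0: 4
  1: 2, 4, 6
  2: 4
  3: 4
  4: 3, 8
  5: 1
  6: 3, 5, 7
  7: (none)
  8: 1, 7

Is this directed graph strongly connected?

No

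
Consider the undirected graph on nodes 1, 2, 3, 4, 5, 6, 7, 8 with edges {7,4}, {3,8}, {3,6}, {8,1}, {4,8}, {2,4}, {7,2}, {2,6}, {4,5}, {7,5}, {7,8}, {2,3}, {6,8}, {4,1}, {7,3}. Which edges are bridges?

none

The edges on the cycle 4-8-1-4 are not bridges since each lies on that cycle.
Every edge lies on some cycle, so there are no bridges.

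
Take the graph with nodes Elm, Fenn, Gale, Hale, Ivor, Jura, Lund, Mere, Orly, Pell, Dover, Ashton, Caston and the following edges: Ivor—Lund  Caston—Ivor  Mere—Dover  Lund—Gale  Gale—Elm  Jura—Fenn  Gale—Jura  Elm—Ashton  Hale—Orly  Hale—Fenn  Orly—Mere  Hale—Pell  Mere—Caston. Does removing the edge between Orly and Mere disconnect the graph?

No

After removing Orly—Mere, the path Orly-Hale-Fenn-Jura-Gale-Lund-Ivor-Caston-Mere still connects them, so the edge is not a bridge.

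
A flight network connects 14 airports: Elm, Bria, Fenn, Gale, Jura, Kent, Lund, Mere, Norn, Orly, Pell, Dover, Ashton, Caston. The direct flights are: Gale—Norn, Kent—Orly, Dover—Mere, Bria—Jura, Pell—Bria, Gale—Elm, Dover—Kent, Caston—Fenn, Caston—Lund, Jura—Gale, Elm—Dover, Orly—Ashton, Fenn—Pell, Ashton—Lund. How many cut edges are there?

2

The edges on the cycle Caston-Fenn-Pell-Bria-Jura-Gale-Elm-Dover-Kent-Orly-Ashton-Lund-Caston are not bridges since each lies on that cycle.
But removing Norn—Gale disconnects Norn from Gale; removing Mere—Dover disconnects Mere from Dover — these are bridges.
That makes 2 bridges.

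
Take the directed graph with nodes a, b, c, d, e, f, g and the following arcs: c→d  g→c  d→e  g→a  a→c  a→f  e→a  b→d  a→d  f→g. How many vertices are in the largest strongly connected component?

6

{a, c, d, e, f, g} are all mutually reachable — one SCC of size 6.
{b} is an SCC by itself.
The largest has 6 vertices.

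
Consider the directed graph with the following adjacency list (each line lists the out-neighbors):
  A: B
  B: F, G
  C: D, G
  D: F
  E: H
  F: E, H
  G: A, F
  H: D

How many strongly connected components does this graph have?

{D, E, F, H} are all mutually reachable — one SCC of size 4.
{A, B, G} are all mutually reachable — one SCC of size 3.
{C} is an SCC by itself.
That gives 3 strongly connected components.

3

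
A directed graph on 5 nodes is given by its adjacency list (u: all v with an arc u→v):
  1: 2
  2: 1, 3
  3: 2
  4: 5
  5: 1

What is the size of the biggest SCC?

3

{1, 2, 3} are all mutually reachable — one SCC of size 3.
{5} is an SCC by itself.
{4} is an SCC by itself.
The largest has 3 vertices.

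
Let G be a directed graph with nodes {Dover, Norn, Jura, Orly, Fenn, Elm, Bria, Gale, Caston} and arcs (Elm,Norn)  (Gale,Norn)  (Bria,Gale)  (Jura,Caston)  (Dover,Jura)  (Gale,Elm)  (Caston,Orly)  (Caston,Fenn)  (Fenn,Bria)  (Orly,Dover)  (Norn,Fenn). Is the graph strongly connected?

No

There is no directed path from Gale to Orly, so the graph is not strongly connected.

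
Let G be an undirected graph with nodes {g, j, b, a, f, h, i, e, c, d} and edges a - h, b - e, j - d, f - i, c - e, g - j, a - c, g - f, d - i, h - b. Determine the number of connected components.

Starting from d we can reach d, f, g, i, j. That is one component of size 5.
Starting from a we can reach a, b, c, e, h. That is one component of size 5.
Total: 2 components.

2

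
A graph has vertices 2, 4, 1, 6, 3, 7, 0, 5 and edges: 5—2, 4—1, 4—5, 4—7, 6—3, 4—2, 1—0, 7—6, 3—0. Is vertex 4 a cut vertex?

Yes

Deleting 4 raises the number of components from 1 to 2, so 4 is a cut vertex.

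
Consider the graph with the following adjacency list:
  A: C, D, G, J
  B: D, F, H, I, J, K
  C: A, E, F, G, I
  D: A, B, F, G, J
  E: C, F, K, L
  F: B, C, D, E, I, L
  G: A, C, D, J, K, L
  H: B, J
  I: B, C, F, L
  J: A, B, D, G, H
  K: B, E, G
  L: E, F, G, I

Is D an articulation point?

Deleting D leaves 1 component (was 1) (its neighbors A, B, F, G, J remain connected to each other), so D is not a cut vertex.

No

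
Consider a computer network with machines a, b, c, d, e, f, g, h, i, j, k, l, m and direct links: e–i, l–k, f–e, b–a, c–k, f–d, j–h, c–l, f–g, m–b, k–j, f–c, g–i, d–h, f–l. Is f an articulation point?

Deleting f raises the number of components from 2 to 3, so f is a cut vertex.

Yes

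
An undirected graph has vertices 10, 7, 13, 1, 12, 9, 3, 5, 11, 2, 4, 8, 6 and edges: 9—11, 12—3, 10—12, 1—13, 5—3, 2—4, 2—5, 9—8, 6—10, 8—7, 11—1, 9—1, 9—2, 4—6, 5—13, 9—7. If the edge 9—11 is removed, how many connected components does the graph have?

1

9 and 11 are still connected via 9-1-11, so the component count stays at 1.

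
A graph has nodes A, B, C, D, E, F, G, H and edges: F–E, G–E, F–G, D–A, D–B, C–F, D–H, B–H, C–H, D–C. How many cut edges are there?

2

The edges on the cycle F-G-E-F are not bridges since each lies on that cycle.
But removing D–A disconnects D from A; removing F–C disconnects F from C — these are bridges.
That makes 2 bridges.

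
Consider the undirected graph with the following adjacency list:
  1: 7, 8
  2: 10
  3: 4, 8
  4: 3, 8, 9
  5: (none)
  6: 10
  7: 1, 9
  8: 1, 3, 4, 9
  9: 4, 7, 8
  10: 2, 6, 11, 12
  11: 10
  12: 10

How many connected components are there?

3

5 is isolated — a component by itself.
Starting from 2 we can reach 2, 6, 10, 11, 12. That is one component of size 5.
Starting from 1 we can reach 1, 3, 4, 7, 8, 9. That is one component of size 6.
Total: 3 components.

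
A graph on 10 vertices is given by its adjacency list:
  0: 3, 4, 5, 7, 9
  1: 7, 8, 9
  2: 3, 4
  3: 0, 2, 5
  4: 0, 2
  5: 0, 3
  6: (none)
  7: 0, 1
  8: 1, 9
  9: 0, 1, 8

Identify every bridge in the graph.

The edges on the cycle 9-8-1-9 are not bridges since each lies on that cycle.
Every edge lies on some cycle, so there are no bridges.

none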